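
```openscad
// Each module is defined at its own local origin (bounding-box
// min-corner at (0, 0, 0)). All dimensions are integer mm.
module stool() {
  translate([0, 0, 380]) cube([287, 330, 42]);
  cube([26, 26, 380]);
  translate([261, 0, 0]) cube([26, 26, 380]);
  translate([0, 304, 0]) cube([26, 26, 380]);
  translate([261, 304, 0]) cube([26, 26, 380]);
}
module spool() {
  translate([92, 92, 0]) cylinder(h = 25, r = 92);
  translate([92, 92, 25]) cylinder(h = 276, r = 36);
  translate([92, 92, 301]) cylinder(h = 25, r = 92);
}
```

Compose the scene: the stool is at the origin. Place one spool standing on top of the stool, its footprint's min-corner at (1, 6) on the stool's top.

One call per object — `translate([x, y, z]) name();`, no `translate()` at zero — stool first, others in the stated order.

stool();
translate([1, 6, 422]) spool();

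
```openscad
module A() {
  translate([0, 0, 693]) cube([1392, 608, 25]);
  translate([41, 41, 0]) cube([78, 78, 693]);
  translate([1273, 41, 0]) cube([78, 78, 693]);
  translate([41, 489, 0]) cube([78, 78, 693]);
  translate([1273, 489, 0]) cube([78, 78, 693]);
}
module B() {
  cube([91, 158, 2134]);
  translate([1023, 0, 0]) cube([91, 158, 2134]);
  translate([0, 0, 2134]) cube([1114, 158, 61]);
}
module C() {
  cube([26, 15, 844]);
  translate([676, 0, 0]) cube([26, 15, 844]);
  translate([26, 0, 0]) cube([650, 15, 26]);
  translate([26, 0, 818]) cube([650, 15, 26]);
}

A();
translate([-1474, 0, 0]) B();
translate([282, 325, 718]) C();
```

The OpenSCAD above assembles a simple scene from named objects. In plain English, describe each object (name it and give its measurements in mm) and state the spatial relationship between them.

A is a table with a 1392×608 mm rectangular top, 25 mm thick, top surface at z = 718 mm, supported by four 78×78 mm square legs, each inset 41 mm from the nearest pair of top edges, running from the floor.

B is a door frame. The clear opening is 932 mm wide and 2134 mm high. Two 91 mm wide jambs, 158 mm deep, stand either side of the opening from the floor to the top of the opening. A 61 mm thick head sits across the top of both jambs, spanning the full outside width of the frame.

C is a picture frame with a 650×792 mm rectangular opening (x by z) and a uniform 26 mm border on every side. Frame depth is 15 mm along y. It is built from two vertical stiles running the full outside height and two horizontal rails spanning the gap between the stiles.

The door frame is on the floor beside the table on its −x side. The picture frame is on top of the table.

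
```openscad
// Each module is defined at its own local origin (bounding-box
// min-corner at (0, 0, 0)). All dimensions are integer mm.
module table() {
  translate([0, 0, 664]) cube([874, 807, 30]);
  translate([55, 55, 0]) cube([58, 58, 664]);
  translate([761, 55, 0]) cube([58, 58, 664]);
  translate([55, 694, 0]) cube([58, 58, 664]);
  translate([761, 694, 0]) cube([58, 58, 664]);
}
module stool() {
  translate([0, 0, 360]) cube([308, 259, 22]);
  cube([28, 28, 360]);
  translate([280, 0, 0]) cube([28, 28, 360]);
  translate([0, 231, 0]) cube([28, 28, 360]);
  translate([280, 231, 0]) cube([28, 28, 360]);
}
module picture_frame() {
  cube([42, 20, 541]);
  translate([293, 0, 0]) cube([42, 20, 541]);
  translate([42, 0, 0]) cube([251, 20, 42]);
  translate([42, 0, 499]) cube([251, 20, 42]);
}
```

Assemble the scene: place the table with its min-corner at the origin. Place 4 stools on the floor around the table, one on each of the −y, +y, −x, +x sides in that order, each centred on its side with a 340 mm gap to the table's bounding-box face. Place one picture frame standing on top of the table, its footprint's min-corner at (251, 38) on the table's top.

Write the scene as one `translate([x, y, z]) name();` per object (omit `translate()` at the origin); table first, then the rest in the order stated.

table();
translate([283, -599, 0]) stool();
translate([283, 1147, 0]) stool();
translate([-648, 274, 0]) stool();
translate([1214, 274, 0]) stool();
translate([251, 38, 694]) picture_frame();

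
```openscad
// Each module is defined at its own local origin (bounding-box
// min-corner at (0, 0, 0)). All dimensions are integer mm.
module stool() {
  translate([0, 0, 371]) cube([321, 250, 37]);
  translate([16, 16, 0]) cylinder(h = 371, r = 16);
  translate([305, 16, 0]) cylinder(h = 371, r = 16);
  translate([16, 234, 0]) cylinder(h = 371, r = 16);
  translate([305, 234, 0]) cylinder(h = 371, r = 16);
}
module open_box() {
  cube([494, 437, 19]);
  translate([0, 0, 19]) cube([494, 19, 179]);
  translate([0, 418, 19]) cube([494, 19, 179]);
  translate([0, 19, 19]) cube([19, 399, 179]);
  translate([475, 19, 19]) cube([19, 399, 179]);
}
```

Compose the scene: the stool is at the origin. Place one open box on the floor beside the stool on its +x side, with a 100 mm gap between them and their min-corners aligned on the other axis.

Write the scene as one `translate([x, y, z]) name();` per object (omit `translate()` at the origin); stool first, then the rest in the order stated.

stool();
translate([421, 0, 0]) open_box();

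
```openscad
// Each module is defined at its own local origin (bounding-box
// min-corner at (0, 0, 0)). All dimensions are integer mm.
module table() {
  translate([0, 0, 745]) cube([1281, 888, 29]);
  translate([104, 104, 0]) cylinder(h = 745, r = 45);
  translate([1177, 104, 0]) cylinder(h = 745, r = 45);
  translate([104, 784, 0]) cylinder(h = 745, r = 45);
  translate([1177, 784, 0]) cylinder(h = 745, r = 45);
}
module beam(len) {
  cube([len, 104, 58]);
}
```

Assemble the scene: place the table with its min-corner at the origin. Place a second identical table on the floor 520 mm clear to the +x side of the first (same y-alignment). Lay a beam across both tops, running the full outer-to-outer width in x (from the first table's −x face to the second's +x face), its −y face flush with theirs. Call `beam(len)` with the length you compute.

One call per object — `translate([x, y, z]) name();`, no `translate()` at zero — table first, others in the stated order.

table();
translate([1801, 0, 0]) table();
translate([0, 0, 774]) beam(3082);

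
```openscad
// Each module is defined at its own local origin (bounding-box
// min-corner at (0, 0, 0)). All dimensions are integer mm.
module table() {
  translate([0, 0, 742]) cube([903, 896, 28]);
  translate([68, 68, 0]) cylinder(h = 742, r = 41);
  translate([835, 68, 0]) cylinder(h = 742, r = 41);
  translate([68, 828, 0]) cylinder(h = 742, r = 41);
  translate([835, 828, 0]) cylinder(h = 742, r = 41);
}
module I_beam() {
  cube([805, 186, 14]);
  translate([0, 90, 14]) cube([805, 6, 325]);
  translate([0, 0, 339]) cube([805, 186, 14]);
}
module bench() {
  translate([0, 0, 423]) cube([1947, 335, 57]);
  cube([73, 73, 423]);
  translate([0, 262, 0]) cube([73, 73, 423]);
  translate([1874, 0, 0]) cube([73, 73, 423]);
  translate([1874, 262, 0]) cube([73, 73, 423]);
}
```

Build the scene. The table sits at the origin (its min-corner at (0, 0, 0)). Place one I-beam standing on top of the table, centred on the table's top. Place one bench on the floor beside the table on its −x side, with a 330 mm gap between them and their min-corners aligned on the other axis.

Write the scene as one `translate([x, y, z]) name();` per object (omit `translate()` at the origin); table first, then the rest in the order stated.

table();
translate([49, 355, 770]) I_beam();
translate([-2277, 0, 0]) bench();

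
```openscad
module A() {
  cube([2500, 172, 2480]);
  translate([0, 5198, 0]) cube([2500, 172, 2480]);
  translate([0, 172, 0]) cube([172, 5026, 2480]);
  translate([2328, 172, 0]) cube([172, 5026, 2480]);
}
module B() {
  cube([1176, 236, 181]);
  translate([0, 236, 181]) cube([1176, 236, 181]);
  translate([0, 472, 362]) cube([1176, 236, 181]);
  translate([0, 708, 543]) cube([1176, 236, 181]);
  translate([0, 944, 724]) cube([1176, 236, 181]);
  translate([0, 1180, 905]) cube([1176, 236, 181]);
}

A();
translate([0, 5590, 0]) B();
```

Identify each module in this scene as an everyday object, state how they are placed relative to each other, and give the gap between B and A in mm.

A is a house frame. B is a staircase. The staircase is on the floor beside the house frame on its +y side. The gap between the staircase and the house frame is 220 mm.

The staircase's nearest face is 220 mm from the house frame's +y face.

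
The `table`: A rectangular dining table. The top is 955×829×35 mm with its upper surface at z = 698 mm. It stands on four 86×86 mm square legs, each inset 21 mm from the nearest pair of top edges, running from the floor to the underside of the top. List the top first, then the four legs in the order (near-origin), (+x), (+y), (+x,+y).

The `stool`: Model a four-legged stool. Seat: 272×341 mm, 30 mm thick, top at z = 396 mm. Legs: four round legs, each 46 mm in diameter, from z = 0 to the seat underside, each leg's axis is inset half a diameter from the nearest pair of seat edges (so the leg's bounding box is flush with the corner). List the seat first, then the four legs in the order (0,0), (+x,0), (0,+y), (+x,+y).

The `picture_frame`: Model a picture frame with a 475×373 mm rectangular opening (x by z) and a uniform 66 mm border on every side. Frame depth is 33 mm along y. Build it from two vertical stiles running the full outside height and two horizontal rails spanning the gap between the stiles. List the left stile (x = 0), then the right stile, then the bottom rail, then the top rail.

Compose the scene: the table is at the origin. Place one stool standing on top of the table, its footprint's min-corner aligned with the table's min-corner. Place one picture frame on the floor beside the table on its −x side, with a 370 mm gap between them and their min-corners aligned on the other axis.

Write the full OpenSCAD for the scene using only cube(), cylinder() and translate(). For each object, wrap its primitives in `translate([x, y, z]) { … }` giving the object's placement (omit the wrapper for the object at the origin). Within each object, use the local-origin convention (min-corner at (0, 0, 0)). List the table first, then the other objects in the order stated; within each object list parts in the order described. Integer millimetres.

translate([0, 0, 663]) cube([955, 829, 35]);
translate([21, 21, 0]) cube([86, 86, 663]);
translate([848, 21, 0]) cube([86, 86, 663]);
translate([21, 722, 0]) cube([86, 86, 663]);
translate([848, 722, 0]) cube([86, 86, 663]);
translate([0, 0, 698]) {
  translate([0, 0, 366]) cube([272, 341, 30]);
  translate([23, 23, 0]) cylinder(h = 366, r = 23);
  translate([249, 23, 0]) cylinder(h = 366, r = 23);
  translate([23, 318, 0]) cylinder(h = 366, r = 23);
  translate([249, 318, 0]) cylinder(h = 366, r = 23);
}
translate([-977, 0, 0]) {
  cube([66, 33, 505]);
  translate([541, 0, 0]) cube([66, 33, 505]);
  translate([66, 0, 0]) cube([475, 33, 66]);
  translate([66, 0, 439]) cube([475, 33, 66]);
}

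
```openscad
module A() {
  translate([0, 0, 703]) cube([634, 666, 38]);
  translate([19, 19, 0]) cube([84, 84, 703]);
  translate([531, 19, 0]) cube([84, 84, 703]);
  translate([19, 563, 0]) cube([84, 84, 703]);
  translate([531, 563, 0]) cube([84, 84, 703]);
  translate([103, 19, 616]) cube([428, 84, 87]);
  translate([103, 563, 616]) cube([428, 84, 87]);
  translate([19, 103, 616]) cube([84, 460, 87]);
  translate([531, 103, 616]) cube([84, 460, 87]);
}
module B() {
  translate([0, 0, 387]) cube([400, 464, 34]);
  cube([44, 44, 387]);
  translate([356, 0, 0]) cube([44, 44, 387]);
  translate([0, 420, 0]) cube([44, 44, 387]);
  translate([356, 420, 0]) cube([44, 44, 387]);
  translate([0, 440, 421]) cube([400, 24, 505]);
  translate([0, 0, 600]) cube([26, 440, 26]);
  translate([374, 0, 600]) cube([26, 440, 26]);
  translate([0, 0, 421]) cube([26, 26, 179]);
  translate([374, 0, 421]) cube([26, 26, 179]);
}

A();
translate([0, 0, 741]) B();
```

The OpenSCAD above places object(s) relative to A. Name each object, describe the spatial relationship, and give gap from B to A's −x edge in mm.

The chair's min-x is at 0; the table's min-x is 0; gap = 0 mm.

A is a table. B is a chair. The chair is on top of the table. The gap from the chair to the table's −x edge is 0 mm.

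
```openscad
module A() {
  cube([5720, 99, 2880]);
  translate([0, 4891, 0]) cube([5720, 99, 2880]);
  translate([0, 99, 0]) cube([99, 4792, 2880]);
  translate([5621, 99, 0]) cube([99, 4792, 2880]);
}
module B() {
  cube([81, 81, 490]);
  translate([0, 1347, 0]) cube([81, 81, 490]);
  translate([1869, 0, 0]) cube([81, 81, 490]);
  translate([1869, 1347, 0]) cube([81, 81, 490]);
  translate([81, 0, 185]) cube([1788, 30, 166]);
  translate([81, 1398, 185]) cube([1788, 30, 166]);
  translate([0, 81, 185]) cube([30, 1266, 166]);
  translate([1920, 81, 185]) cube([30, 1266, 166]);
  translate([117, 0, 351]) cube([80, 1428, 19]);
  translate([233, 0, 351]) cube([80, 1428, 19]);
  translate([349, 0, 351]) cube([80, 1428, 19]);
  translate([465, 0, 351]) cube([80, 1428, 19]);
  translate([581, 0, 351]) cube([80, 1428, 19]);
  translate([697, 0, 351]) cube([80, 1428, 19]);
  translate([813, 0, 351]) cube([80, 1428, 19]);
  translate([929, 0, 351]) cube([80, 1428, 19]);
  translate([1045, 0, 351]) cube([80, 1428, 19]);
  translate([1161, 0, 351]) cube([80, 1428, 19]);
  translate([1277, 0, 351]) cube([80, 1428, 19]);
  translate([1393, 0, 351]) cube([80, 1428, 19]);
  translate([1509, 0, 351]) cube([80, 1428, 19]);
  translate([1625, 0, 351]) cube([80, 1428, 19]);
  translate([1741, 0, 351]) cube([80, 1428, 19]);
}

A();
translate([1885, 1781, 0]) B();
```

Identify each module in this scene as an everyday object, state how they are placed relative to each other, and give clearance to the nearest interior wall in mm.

Clearances: x = 1786, y = 1682; minimum 1682 mm.

A is a house frame. B is a bed frame. The bed frame sits inside the house frame, centred. The clearance to the nearest interior wall is 1682 mm.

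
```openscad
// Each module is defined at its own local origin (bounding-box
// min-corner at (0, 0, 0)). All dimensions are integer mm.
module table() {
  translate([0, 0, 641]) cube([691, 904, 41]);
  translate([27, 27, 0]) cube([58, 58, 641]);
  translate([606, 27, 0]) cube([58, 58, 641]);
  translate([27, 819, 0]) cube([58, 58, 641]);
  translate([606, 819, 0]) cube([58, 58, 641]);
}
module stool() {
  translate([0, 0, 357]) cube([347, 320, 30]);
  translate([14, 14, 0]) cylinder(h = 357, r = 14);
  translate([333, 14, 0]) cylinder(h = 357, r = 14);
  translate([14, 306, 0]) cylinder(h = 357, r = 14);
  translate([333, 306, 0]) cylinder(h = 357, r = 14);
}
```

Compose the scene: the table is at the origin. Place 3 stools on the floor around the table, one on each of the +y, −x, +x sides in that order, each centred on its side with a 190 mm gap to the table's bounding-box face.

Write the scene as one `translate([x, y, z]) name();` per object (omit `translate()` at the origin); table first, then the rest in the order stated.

table();
translate([172, 1094, 0]) stool();
translate([-537, 292, 0]) stool();
translate([881, 292, 0]) stool();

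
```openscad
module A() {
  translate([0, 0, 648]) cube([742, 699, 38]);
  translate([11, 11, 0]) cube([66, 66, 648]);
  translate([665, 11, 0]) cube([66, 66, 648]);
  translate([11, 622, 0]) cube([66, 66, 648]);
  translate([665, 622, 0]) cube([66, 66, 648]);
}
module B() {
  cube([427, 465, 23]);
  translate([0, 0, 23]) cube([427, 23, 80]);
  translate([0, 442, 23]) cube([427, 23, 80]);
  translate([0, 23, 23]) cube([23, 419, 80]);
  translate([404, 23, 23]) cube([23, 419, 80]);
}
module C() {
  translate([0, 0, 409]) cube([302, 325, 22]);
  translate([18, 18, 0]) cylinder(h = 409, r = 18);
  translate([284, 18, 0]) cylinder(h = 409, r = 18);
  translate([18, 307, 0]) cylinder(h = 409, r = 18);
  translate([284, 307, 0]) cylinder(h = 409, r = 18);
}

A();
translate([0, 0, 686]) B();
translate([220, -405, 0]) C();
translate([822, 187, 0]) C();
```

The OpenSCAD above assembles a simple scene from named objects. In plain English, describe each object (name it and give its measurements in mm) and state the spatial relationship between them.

A is a table with a 742×699 mm rectangular top, 38 mm thick, top surface at z = 686 mm, supported by four 66×66 mm square legs, each inset 11 mm from the nearest pair of top edges, running from the floor.

B is an open-topped rectangular box: outside dimensions 427×465×103 mm, with a uniform wall and base thickness of 23 mm. The base is a full 427×465 slab on the floor; four walls sit on top of the base. The front and back walls (the −y and +y sides) span the full width; the two side walls fit between them.

C is a simple wooden stool: a rectangular seat 302 mm (x) by 325 mm (y), 22 mm thick, top face at z = 431 mm, on four round legs, each 36 mm in diameter. The legs rest on z = 0, each leg's axis is inset half a diameter from the nearest pair of seat edges (so the leg's bounding box is flush with the corner).

The open box is on top of the table. Two stools sit around the table at the −y, +x sides.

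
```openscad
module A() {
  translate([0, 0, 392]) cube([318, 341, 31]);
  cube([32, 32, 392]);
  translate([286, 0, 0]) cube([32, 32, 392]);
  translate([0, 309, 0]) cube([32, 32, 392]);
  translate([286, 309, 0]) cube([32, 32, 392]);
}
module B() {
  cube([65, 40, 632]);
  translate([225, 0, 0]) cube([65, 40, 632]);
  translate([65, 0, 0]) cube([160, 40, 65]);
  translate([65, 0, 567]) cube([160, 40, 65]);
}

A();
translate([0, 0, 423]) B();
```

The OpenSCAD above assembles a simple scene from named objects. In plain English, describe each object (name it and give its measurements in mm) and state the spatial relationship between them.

A is a four-legged stool. The seat is a 318×341×31 mm slab whose top surface is at z = 423 mm; four square legs, each 32×32 mm in cross-section, run from the floor (z = 0) to the underside of the seat, each flush with a corner of the seat.

B is a rectangular picture frame lying in the x–z plane (depth along y). The opening is 160 mm wide (x) by 502 mm tall (z), surrounded by a border 65 mm wide on all four sides. The frame is 40 mm deep and is made of two full-height vertical stiles with two horizontal rails fitted between them.

The picture frame is on top of the stool.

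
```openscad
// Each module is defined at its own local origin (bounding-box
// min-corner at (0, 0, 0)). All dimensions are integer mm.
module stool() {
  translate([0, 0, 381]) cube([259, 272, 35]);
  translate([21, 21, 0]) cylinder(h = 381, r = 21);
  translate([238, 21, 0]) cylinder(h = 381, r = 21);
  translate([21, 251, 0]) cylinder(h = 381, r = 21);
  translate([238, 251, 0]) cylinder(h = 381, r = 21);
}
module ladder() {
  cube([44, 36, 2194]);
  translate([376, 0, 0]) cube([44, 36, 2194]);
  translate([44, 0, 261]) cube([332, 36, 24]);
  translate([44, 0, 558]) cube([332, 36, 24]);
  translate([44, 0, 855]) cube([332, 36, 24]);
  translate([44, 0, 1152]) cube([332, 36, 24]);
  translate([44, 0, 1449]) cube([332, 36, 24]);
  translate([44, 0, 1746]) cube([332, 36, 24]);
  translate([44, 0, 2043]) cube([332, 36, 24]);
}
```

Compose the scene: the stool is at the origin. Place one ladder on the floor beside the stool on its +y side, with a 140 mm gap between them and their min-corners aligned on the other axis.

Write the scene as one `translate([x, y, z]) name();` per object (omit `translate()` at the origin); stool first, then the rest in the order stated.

stool();
translate([0, 412, 0]) ladder();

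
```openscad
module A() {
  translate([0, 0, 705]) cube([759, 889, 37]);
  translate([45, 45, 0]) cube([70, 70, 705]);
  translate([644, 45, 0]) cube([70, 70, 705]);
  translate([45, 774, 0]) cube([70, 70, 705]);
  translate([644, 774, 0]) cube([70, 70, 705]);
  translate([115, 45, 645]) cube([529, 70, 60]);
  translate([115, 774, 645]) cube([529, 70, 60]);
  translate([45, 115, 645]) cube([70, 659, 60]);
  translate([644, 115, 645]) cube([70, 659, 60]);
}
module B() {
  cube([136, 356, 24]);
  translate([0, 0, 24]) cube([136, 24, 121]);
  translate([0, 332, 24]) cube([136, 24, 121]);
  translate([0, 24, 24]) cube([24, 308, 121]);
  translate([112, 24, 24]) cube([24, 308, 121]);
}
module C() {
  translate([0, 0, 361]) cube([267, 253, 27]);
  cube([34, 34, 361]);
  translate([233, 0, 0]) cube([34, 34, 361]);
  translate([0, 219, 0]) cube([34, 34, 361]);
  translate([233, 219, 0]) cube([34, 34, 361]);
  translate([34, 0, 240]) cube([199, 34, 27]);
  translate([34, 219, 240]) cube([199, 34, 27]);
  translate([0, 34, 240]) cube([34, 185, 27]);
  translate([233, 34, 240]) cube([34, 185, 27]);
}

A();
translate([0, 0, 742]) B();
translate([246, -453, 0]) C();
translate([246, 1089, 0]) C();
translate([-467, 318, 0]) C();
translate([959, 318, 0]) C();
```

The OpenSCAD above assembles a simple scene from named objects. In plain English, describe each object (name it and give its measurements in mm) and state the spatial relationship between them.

A is a table: top 759 mm (x) × 889 mm (y), 37 mm thick, upper face at z = 742 mm, on four 70×70 mm square legs, each inset 45 mm from the nearest pair of top edges, running from z = 0 to the bottom of the top. Four apron rails, 70 mm thick and 60 mm tall, run between adjacent legs with their top edges flush with the underside of the top and their outer faces flush with the legs' outer faces.

B is an open storage box with external size 136×356×145 mm and wall thickness 24 mm (the base is also 24 mm thick). The base covers the whole footprint; the four walls stand on the base, with the y-facing walls full-width and the x-facing walls fitting between their inner faces.

C is a simple wooden stool: a rectangular seat 267 mm (x) by 253 mm (y), 27 mm thick, top face at z = 388 mm, on four square legs, each 34×34 mm in cross-section. The legs rest on z = 0, each flush with a corner of the seat. Four stretchers, 34 mm wide and 27 mm tall, connect adjacent legs with their undersides at z = 240 mm, each running between the inner faces of the legs it joins and aligned with the legs' outer faces on the other axis.

The open box is on top of the table. Four stools sit around the table at the −y, +y, −x, +x sides.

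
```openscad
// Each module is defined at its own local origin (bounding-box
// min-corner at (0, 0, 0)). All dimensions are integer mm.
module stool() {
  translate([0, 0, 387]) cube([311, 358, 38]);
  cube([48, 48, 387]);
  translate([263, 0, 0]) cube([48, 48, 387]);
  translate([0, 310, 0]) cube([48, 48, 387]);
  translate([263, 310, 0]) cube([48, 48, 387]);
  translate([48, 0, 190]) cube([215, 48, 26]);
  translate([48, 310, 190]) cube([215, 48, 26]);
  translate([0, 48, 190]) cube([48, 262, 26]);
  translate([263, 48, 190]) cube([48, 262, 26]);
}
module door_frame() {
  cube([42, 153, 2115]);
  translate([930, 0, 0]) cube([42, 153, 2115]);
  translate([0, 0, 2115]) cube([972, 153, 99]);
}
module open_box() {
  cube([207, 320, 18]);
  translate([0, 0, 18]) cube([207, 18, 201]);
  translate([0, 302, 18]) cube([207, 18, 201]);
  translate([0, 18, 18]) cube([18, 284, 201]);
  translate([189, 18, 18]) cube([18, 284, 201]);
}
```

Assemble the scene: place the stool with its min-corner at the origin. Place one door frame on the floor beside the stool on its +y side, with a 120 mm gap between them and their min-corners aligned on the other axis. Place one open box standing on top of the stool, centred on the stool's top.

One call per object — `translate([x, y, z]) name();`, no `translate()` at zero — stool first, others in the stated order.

stool();
translate([0, 478, 0]) door_frame();
translate([52, 19, 425]) open_box();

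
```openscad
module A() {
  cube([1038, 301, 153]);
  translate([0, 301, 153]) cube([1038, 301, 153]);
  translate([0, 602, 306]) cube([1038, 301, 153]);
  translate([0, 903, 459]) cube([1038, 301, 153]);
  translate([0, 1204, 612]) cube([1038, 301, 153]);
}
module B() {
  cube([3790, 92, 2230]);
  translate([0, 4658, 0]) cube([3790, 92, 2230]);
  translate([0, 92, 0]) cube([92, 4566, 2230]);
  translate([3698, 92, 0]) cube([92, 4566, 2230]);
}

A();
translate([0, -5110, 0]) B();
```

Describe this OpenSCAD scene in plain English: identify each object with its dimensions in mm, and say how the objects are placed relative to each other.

A is a run of 5 identical solid stair steps. Each tread is 1038×301 mm and each step block is 153 mm high. Step 1 rests on the floor; step k is offset from step 1 by (k−1)×301 mm in y and (k−1)×153 mm in z.

B is the wall frame of a small rectangular building: four walls, each 2230 mm tall and 92 mm thick, enclosing a footprint 3790 mm (x) by 4750 mm (y) outside-to-outside, with no floor or roof. The front and back walls (the −y and +y sides) span the full width; the two side walls fit between them.

The house frame is on the floor beside the staircase on its −y side.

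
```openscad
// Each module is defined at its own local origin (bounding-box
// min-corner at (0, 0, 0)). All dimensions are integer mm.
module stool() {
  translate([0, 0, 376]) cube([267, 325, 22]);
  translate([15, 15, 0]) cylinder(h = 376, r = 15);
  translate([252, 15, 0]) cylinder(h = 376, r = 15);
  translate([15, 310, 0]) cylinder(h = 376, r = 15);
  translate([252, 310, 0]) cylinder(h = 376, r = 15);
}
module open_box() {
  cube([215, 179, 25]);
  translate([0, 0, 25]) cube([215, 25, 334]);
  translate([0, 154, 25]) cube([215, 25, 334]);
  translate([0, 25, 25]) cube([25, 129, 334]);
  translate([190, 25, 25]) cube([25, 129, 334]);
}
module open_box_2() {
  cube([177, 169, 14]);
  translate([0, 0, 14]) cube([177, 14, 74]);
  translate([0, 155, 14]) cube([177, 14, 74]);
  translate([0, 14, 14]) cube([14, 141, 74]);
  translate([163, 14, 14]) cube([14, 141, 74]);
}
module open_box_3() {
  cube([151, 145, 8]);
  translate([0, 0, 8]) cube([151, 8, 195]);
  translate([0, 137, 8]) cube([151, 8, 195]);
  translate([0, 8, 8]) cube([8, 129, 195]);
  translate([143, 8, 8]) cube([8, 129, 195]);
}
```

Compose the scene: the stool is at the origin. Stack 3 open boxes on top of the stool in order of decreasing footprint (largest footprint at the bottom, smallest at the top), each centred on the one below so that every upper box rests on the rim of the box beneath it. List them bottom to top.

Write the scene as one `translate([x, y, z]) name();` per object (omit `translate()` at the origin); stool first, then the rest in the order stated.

stool();
translate([26, 73, 398]) open_box();
translate([45, 78, 757]) open_box_2();
translate([58, 90, 845]) open_box_3();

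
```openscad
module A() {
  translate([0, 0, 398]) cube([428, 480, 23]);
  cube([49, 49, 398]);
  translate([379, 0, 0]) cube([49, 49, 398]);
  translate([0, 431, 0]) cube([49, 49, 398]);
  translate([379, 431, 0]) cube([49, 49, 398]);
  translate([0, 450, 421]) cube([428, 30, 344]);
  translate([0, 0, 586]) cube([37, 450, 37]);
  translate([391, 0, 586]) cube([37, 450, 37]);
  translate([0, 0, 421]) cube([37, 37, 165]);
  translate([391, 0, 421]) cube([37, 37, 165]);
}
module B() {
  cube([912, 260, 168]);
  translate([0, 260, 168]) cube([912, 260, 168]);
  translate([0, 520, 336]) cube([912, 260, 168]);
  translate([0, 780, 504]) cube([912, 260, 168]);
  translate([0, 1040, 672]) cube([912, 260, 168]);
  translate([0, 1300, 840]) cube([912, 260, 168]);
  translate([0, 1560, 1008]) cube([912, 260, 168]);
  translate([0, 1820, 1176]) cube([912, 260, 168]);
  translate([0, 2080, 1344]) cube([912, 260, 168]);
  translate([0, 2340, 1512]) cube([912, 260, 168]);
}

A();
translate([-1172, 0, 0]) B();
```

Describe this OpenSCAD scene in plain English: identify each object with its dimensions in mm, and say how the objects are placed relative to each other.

A is a chair. The seat is a 428×480×23 mm slab with its top at z = 421 mm, on four 49×49 mm corner legs (flush with the seat edges, standing on z = 0). A flat backrest 30 mm thick, 344 mm tall, spans the full seat width and rises from the seat top along its +y edge, rear face flush with the rear of the seat. Two armrests of 37×37 mm section run along each side from the seat's front edge to the front of the backrest, top faces 202 mm above the seat top and outer faces flush with the seat's x-edges; a 37×37 mm post under the front of each armrest stands on the seat at the front corner.

B is a straight staircase of 10 solid steps. Each step is 912 mm wide (x), 260 mm deep (y, the going) and 168 mm tall (the rise). The first step rests on the floor; each subsequent step sits one going further in +y and one rise higher in +z, directly behind and above the previous step with no overlap.

The staircase is on the floor beside the chair on its −x side.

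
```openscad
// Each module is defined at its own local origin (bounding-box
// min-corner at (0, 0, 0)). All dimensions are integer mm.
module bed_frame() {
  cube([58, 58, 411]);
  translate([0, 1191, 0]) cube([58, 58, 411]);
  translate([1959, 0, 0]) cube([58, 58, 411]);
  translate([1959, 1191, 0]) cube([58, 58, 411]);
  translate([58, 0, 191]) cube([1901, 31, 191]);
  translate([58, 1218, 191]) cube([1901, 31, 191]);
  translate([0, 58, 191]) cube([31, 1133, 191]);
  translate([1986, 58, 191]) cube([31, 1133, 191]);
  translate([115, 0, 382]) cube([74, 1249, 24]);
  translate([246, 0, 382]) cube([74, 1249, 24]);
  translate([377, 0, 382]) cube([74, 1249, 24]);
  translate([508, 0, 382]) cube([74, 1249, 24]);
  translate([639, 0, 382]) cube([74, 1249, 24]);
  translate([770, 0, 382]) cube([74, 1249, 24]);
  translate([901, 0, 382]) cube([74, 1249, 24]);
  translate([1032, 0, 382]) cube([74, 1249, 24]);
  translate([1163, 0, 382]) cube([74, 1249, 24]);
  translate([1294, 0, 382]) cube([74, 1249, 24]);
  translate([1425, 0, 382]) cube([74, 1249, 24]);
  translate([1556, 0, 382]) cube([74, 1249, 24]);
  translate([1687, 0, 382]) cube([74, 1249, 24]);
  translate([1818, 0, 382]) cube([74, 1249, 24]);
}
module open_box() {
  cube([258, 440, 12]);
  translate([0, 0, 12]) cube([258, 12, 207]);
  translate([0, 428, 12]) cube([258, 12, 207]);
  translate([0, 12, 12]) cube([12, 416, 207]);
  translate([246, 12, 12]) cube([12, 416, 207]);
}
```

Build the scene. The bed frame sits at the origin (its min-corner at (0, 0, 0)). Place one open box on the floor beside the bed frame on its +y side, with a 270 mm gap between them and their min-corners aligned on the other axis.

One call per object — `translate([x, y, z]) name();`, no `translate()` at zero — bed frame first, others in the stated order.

bed_frame();
translate([0, 1519, 0]) open_box();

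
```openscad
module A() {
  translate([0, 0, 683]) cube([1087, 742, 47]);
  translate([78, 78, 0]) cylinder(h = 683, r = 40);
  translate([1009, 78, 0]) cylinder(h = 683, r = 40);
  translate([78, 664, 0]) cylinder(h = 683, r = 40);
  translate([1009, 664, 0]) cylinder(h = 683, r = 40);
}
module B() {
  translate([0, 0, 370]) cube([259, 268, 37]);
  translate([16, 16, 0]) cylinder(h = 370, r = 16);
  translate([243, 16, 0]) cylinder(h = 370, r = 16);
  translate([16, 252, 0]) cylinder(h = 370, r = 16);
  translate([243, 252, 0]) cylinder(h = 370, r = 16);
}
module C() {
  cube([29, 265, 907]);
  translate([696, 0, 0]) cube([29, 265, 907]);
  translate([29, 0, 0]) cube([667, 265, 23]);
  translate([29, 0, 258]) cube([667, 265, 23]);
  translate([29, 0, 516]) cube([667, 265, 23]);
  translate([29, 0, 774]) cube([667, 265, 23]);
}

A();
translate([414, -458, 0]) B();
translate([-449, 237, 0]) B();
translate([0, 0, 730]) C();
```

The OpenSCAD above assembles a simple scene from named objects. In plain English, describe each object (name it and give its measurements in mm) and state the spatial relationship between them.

A is a table: top 1087 mm (x) × 742 mm (y), 47 mm thick, upper face at z = 730 mm, on four round legs of 80 mm diameter, each leg's bounding box inset 38 mm from the nearest pair of top edges, running from z = 0 to the bottom of the top.

B is a four-legged stool. The seat is 259×268 mm, 37 mm thick, top at z = 407 mm. It stands on four round legs, each 32 mm in diameter, from z = 0 to the seat underside, each leg's axis is inset half a diameter from the nearest pair of seat edges (so the leg's bounding box is flush with the corner).

C is a bookshelf 725 mm wide overall, 265 mm deep and 907 mm tall. The two sides are 29 mm thick vertical panels. 4 horizontal shelves of 23 mm thickness span between the inner faces of the sides; the lowest shelf sits on the floor and shelves are stacked with a clear vertical gap of 235 mm between each pair.

Two stools sit around the table at the −y, −x sides. The bookshelf is on top of the table.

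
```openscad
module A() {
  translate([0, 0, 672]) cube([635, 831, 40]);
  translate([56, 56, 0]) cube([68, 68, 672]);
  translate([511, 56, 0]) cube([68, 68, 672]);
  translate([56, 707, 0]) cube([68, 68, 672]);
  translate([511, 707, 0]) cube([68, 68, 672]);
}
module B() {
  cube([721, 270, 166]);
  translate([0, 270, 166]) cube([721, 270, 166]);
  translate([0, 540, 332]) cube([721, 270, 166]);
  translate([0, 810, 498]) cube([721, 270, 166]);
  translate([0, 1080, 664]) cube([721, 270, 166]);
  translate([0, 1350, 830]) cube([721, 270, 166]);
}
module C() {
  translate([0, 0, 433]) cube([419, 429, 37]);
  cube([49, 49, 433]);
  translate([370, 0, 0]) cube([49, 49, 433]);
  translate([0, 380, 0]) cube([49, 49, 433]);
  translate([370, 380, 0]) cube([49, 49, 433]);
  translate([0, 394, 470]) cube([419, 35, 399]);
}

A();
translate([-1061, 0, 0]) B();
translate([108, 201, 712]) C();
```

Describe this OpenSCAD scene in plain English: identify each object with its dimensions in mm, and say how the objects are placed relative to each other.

A is a table: top 635 mm (x) × 831 mm (y), 40 mm thick, upper face at z = 712 mm, on four 68×68 mm square legs, each inset 56 mm from the nearest pair of top edges, running from z = 0 to the bottom of the top.

B is a run of 6 identical solid stair steps. Each tread is 721×270 mm and each step block is 166 mm high. Step 1 rests on the floor; step k is offset from step 1 by (k−1)×270 mm in y and (k−1)×166 mm in z.

C is a chair. The seat is a 419×429×37 mm slab with its top at z = 470 mm, on four 49×49 mm corner legs (flush with the seat edges, standing on z = 0). A flat backrest 35 mm thick, 399 mm tall, spans the full seat width and rises from the seat top along its +y edge, rear face flush with the rear of the seat.

The staircase is on the floor beside the table on its −x side. The chair is on top of the table, centred.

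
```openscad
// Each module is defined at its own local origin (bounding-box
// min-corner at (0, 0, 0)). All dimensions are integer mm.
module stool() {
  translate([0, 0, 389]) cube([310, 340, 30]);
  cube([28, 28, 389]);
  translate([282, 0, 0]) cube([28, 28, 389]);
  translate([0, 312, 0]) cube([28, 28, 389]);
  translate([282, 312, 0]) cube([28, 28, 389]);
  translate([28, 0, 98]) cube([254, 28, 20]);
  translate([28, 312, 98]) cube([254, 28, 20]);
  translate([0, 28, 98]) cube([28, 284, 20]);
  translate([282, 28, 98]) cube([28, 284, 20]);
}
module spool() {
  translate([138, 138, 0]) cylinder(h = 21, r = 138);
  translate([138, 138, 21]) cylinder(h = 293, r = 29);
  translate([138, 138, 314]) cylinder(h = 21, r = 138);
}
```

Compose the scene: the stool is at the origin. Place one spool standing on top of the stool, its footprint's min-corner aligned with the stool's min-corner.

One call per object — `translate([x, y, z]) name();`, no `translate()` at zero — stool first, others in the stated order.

stool();
translate([0, 0, 419]) spool();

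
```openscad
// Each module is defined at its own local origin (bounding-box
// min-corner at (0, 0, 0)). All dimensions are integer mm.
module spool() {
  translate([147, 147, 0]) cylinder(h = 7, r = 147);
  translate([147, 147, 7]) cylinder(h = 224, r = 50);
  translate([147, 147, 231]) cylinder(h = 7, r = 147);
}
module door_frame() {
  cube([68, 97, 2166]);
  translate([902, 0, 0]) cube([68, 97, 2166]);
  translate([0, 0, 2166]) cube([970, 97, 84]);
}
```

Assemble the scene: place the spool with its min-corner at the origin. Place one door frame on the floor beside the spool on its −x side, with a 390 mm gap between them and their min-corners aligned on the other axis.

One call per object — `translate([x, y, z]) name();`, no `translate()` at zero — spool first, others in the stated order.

spool();
translate([-1360, 0, 0]) door_frame();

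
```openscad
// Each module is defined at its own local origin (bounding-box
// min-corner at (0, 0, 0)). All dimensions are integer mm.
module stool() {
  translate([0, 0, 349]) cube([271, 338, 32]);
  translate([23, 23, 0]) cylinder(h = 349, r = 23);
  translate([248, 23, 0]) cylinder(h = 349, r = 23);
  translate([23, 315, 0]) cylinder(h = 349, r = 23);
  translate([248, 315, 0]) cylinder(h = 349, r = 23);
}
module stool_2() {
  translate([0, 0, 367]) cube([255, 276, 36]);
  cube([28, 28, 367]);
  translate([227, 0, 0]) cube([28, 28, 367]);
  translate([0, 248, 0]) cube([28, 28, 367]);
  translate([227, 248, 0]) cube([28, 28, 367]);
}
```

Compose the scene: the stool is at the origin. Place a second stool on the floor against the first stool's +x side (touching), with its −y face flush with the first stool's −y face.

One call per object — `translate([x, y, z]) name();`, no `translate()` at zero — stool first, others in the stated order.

stool();
translate([271, 0, 0]) stool_2();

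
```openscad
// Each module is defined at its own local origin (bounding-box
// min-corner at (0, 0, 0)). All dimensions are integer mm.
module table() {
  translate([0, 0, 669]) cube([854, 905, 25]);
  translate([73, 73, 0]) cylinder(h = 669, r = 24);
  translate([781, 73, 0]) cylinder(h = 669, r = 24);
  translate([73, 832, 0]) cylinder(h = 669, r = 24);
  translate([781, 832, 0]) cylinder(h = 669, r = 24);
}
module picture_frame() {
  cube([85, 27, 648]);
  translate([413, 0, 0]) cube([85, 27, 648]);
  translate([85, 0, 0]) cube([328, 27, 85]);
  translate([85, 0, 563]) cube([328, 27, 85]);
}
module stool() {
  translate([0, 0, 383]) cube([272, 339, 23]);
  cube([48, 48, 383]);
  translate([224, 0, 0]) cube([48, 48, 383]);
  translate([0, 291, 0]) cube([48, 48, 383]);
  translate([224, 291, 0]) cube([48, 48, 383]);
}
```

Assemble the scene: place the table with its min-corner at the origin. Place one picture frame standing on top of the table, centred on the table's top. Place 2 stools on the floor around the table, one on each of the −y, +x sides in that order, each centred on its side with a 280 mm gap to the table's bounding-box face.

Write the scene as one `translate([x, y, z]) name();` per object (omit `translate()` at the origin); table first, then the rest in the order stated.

table();
translate([178, 439, 694]) picture_frame();
translate([291, -619, 0]) stool();
translate([1134, 283, 0]) stool();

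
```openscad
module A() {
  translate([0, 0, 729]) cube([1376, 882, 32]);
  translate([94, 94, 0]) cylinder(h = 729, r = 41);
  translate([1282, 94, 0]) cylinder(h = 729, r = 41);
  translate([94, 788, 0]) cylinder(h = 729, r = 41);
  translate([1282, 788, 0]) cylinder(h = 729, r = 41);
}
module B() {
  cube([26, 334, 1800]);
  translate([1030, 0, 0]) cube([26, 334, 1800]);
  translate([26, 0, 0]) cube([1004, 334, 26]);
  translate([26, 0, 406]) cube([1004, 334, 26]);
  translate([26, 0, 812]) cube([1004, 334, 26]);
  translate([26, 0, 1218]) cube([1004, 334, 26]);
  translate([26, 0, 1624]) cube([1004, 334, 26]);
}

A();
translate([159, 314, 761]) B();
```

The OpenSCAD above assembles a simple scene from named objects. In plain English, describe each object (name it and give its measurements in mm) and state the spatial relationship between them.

A is a table: top 1376 mm (x) × 882 mm (y), 32 mm thick, upper face at z = 761 mm, on four round legs of 82 mm diameter, each leg's bounding box inset 53 mm from the nearest pair of top edges, running from z = 0 to the bottom of the top.

B is a bookshelf 1056 mm wide overall, 334 mm deep and 1800 mm tall. The two sides are 26 mm thick vertical panels. 5 horizontal shelves of 26 mm thickness span between the inner faces of the sides; the lowest shelf sits on the floor and shelves are stacked with a clear vertical gap of 380 mm between each pair.

The bookshelf is on top of the table.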